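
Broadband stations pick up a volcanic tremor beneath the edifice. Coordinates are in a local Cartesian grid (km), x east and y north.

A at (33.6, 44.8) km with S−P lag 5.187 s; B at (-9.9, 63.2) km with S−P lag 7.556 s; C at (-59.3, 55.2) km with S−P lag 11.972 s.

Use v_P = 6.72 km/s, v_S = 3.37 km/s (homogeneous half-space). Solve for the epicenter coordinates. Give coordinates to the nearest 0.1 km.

(12.1, 17.1)

Distance from S−P lag: d = Δt · v_P v_S / (v_P − v_S) = Δt · (6.72·3.37)/(6.72−3.37) ≈ 6.7601·Δt.
So d_A = 35.06, d_B = 51.08, d_C = 80.93 km.
Circle about each station: (x − 33.6)² + (y − 44.8)² = 35.06²; (x + 9.9)² + (y − 63.2)² = 51.08²; (x + 59.3)² + (y − 55.2)² = 80.93².
Subtracting the A equation from the B and C equations removes the quadratic terms:
-87.0 x + 36.8 y = -423.71
-185.8 x + 20.8 y = -1892.93
Solving the 2×2 system: x ≈ 12.1, y ≈ 17.1 km.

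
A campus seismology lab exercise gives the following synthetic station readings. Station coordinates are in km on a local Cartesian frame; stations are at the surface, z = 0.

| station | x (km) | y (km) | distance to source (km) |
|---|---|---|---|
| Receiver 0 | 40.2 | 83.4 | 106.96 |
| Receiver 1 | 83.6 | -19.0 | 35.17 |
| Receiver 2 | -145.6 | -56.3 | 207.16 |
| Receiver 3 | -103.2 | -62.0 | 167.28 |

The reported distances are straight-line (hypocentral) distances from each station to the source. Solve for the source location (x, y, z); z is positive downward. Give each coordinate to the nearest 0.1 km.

Each station gives a sphere (x−x_i)² + (y−y_i)² + z² = d_i² (stations at z=0).
Subtracting the Receiver 0 sphere from Receiver 1 and Receiver 2: z² cancels, leaving linear equations in x and y:
86.8 x − 204.8 y = 8981.87
-371.6 x − 279.4 y = -15677.37
Solving: x ≈ 57.000, y ≈ -19.699 km (keep extra digits for the depth step; rounded: 57.0, -19.7).
Then from the Receiver 0 sphere: z² = 106.96² − (x − 40.2)² − (y − 83.4)² with x = 57.000, y = -19.699, so z ≈ 22.996 ≈ 23.0 km.

x ≈ 57.0 km, y ≈ -19.7 km, depth ≈ 23.0 km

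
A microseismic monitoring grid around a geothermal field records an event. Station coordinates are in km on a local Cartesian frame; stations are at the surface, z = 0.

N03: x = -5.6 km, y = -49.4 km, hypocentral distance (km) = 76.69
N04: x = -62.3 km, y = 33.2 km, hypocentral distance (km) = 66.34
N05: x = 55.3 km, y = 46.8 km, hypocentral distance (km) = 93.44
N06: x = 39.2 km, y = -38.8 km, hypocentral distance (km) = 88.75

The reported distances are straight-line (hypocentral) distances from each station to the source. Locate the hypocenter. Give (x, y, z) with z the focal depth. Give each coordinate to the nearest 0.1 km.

x ≈ -18.6 km, y ≈ 11.4 km, depth ≈ 44.9 km

Each station gives a sphere (x−x_i)² + (y−y_i)² + z² = d_i² (stations at z=0).
Subtracting the N03 sphere from N04 and N05: z² cancels, leaving linear equations in x and y:
-113.4 x + 165.2 y = 3992.17
121.8 x + 192.4 y = -73.07
Solving: x ≈ -18.602, y ≈ 11.396 km (keep extra digits for the depth step; rounded: -18.6, 11.4).
Then from the N03 sphere: z² = 76.69² − (x + 5.6)² − (y + 49.4)² with x = -18.602, y = 11.396, so z ≈ 44.902 ≈ 44.9 km.
Check against N06 (with the unrounded solution): distance 88.75 ≈ 88.75 km. ✓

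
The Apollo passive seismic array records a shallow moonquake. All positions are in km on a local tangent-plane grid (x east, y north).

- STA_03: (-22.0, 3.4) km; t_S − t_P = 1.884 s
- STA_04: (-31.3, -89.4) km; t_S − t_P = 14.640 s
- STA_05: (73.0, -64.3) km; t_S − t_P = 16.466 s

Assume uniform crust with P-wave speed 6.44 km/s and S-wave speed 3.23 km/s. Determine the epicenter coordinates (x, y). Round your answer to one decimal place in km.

x ≈ -9.8 km, y ≈ 3.0 km

Distance from S−P lag: d = Δt · v_P v_S / (v_P − v_S) = Δt · (6.44·3.23)/(6.44−3.23) ≈ 6.4801·Δt.
So d_STA_03 = 12.21, d_STA_04 = 94.87, d_STA_05 = 106.70 km.
Circle about each station: (x + 22.0)² + (y − 3.4)² = 12.21²; (x + 31.3)² + (y + 89.4)² = 94.87²; (x − 73.0)² + (y + 64.3)² = 106.70².
Subtracting pairs of circle equations eliminates x²+y² and gives linear equations (the radical axes):
-18.6 x − 185.6 y = -374.74
190.0 x − 135.4 y = -2267.88
Solving the 2×2 system: x ≈ -9.8, y ≈ 3.0 km.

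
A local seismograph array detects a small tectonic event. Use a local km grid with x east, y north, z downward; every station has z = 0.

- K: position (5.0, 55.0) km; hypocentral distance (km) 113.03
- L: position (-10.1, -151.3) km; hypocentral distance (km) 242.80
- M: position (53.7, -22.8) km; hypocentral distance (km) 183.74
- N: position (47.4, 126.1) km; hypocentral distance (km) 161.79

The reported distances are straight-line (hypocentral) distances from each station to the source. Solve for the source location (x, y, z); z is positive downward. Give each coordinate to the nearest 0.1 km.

Each station gives a sphere (x−x_i)² + (y−y_i)² + z² = d_i² (stations at z=0).
Subtracting the K sphere from L and M: z² cancels, leaving linear equations in x and y:
-30.2 x − 412.6 y = -26232.36
97.4 x − 155.6 y = -20631.08
Solving: x ≈ -98.708, y ≈ 70.803 km (keep extra digits for the depth step; rounded: -98.7, 70.8).
Then from the K sphere: z² = 113.03² − (x − 5.0)² − (y − 55.0)² with x = -98.708, y = 70.803, so z ≈ 42.080 ≈ 42.1 km.
Check against N (with the unrounded solution): distance 161.79 ≈ 161.79 km. ✓

x ≈ -98.7 km, y ≈ 70.8 km, depth ≈ 42.1 km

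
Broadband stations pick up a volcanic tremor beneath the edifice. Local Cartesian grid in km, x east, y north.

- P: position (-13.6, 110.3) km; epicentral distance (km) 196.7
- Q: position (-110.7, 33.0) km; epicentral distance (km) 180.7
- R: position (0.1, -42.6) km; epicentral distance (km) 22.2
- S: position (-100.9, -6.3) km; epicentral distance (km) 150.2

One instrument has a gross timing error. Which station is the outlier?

R

Solve using three stations at a time. Using P, Q, S (subtract circle equations pairwise → linear system) gives (x, y) ≈ (28.7, -81.5).
Distances from that point to each station vs reported:
  P: calculated 196.4 vs reported 196.7 → residual 0.3 km
  Q: calculated 180.4 vs reported 180.7 → residual 0.3 km
  R: calculated 48.3 vs reported 22.2 → residual 26.1 km
  S: calculated 149.8 vs reported 150.2 → residual 0.4 km
P, Q, S are mutually consistent (residuals ≈ 0); R is off by 26.1 km.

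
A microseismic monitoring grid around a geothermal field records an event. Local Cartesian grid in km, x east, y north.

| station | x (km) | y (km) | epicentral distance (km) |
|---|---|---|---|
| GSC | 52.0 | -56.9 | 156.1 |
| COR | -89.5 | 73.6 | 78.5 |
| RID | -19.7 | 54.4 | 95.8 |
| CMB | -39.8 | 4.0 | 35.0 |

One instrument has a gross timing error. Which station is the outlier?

CMB

Solve using three stations at a time. Using GSC, COR, RID (subtract circle equations pairwise → linear system) gives (x, y) ≈ (-95.1, -4.7).
Distances from that point to each station vs reported:
  GSC: calculated 156.1 vs reported 156.1 → residual 0.0 km
  COR: calculated 78.5 vs reported 78.5 → residual 0.0 km
  RID: calculated 95.8 vs reported 95.8 → residual 0.0 km
  CMB: calculated 56.0 vs reported 35.0 → residual 21.0 km
GSC, COR, RID are mutually consistent (residuals ≈ 0); CMB is off by 21.0 km.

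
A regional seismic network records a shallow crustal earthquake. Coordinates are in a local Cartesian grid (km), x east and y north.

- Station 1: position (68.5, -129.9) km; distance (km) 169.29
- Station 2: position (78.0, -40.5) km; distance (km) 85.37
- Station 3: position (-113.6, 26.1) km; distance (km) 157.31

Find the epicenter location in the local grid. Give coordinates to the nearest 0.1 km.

Circle about each station: (x − 68.5)² + (y + 129.9)² = 169.29²; (x − 78.0)² + (y + 40.5)² = 85.37²; (x + 113.6)² + (y − 26.1)² = 157.31².
Subtracting the Station 1 equation from the Station 2 and Station 3 equations removes the quadratic terms:
19.0 x + 178.8 y = 7529.06
-364.2 x + 312.0 y = -4067.42
Solving the 2×2 system: x ≈ 43.3, y ≈ 37.5 km.

43.3 km east, 37.5 km north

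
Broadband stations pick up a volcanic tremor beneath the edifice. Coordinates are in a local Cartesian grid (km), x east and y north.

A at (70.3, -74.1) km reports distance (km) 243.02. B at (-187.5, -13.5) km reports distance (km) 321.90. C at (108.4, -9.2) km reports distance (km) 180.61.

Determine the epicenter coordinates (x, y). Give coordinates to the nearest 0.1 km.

(77.8, 168.8)

Circle about each station: (x − 70.3)² + (y + 74.1)² = 243.02²; (x + 187.5)² + (y + 13.5)² = 321.90²; (x − 108.4)² + (y + 9.2)² = 180.61².
Subtracting the A equation from the B and C equations removes the quadratic terms:
-515.6 x + 121.2 y = -19655.29
76.2 x + 129.8 y = 27841.05
Solving the 2×2 system: x ≈ 77.8, y ≈ 168.8 km.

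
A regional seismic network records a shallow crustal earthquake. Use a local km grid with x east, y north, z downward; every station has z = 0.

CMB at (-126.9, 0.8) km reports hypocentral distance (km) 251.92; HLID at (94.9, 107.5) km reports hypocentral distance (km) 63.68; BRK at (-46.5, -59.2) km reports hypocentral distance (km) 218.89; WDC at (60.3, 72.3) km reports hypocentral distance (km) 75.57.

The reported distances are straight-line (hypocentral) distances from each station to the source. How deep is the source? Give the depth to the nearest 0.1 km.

z ≈ 61.4 km

Each station gives a sphere (x−x_i)² + (y−y_i)² + z² = d_i² (stations at z=0).
Subtracting the CMB sphere from HLID and BRK: z² cancels, leaving linear equations in x and y:
443.6 x + 213.4 y = 63866.55
160.8 x − 120.0 y = 5113.49
Solving: x ≈ 100.006, y ≈ 91.396 km (keep extra digits for the depth step; rounded: 100.0, 91.4).
Then from the CMB sphere: z² = 251.92² − (x + 126.9)² − (y − 0.8)² with x = 100.006, y = 91.396, so z ≈ 61.398 ≈ 61.4 km.
Check against WDC (with the unrounded solution): distance 75.57 ≈ 75.57 km. ✓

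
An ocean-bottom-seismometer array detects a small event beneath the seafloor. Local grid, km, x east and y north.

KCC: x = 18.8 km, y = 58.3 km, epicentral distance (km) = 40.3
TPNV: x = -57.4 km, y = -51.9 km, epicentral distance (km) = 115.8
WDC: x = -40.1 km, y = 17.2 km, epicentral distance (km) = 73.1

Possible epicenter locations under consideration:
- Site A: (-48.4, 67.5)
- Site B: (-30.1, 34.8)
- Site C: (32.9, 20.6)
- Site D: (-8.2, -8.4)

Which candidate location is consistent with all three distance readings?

For each candidate, compare |candidate − station| to the reported distance:
Site A: residuals KCC 27.5, TPNV 3.9, WDC 22.1 → max 27.5 km
Site B: residuals KCC 14.0, TPNV 24.9, WDC 52.9 → max 52.9 km
Site C: residuals KCC 0.0, TPNV 0.0, WDC 0.0 → max 0.0 km
Site D: residuals KCC 31.7, TPNV 50.1, WDC 32.2 → max 50.1 km
Only Site C has all residuals ≈ 0.

Site C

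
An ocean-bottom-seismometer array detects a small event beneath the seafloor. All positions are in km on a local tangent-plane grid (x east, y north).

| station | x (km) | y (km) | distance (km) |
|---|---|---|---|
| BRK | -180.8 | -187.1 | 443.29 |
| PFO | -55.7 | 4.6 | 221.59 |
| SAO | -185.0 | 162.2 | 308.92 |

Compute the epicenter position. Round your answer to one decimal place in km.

(122.8, 135.9)

Circle about each station: (x + 180.8)² + (y + 187.1)² = 443.29²; (x + 55.7)² + (y − 4.6)² = 221.59²; (x + 185.0)² + (y − 162.2)² = 308.92².
Subtracting the BRK equation from the PFO and SAO equations removes the quadratic terms:
250.2 x + 383.4 y = 82832.50
-8.4 x + 698.6 y = 93913.25
Solving the 2×2 system: x ≈ 122.8, y ≈ 135.9 km.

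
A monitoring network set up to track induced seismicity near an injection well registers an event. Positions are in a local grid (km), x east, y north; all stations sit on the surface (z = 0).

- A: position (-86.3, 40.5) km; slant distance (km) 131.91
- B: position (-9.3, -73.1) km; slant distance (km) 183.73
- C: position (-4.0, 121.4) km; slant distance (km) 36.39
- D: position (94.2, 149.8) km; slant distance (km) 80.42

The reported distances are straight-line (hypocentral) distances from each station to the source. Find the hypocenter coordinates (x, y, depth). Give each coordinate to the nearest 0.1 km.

Each station gives a sphere (x−x_i)² + (y−y_i)² + z² = d_i² (stations at z=0).
Subtracting the A sphere from B and C: z² cancels, leaving linear equations in x and y:
154.0 x − 227.2 y = -20014.30
164.6 x + 161.8 y = 21742.04
Solving: x ≈ 27.305, y ≈ 106.599 km (keep extra digits for the depth step; rounded: 27.3, 106.6).
Then from the A sphere: z² = 131.91² − (x + 86.3)² − (y − 40.5)² with x = 27.305, y = 106.599, so z ≈ 11.184 ≈ 11.2 km.

x ≈ 27.3 km, y ≈ 106.6 km, depth ≈ 11.2 km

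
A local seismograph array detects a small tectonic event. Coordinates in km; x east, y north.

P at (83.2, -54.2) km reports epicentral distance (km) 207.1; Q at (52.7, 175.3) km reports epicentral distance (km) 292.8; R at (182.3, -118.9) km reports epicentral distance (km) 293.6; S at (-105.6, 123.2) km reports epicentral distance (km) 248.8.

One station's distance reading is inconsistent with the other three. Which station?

Q

Solve using three stations at a time. Using P, R, S (subtract circle equations pairwise → linear system) gives (x, y) ≈ (-111.2, -125.5).
Distances from that point to each station vs reported:
  P: calculated 207.1 vs reported 207.1 → residual 0.0 km
  Q: calculated 342.6 vs reported 292.8 → residual 49.8 km
  R: calculated 293.6 vs reported 293.6 → residual 0.0 km
  S: calculated 248.8 vs reported 248.8 → residual 0.0 km
P, R, S are mutually consistent (residuals ≈ 0); Q is off by 49.8 km.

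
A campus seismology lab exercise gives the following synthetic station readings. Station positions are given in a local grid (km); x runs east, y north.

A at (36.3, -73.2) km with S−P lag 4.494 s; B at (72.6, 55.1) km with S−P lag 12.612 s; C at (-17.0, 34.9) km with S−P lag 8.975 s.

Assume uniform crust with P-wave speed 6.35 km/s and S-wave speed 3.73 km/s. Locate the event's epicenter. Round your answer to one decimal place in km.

11.4 km east, -41.1 km north

Distance from S−P lag: d = Δt · v_P v_S / (v_P − v_S) = Δt · (6.35·3.73)/(6.35−3.73) ≈ 9.0403·Δt.
So d_A = 40.63, d_B = 114.02, d_C = 81.14 km.
Circle about each station: (x − 36.3)² + (y + 73.2)² = 40.63²; (x − 72.6)² + (y − 55.1)² = 114.02²; (x + 17.0)² + (y − 34.9)² = 81.14².
Subtracting pairs of circle equations eliminates x²+y² and gives linear equations (the radical axes):
72.6 x + 256.6 y = -9718.92
-106.6 x + 216.2 y = -10101.82
Solving the 2×2 system: x ≈ 11.4, y ≈ -41.1 km.
Check against A (with the unrounded x, y): √((x − 36.3)²+(y + 73.2)²) = 40.62 ≈ 40.63 km. ✓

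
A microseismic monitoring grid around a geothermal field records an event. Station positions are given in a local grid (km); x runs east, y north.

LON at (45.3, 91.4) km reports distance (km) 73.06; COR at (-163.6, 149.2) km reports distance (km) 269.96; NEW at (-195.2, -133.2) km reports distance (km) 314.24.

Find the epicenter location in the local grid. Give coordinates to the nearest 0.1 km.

Circle about each station: (x − 45.3)² + (y − 91.4)² = 73.06²; (x + 163.6)² + (y − 149.2)² = 269.96²; (x + 195.2)² + (y + 133.2)² = 314.24².
Subtracting pairs of circle equations eliminates x²+y² and gives linear equations (the radical axes):
-417.8 x + 115.6 y = -28921.09
-481.0 x − 449.2 y = -47969.78
Solving the 2×2 system: x ≈ 76.2, y ≈ 25.2 km.

x ≈ 76.2 km, y ≈ 25.2 km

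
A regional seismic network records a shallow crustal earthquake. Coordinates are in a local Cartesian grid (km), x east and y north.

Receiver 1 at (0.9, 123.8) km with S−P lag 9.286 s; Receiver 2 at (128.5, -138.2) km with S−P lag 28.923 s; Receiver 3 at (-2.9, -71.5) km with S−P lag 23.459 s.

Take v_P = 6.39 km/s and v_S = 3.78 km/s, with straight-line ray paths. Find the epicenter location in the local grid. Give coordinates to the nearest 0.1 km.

(86.8, 126.2)

Distance from S−P lag: d = Δt · v_P v_S / (v_P − v_S) = Δt · (6.39·3.78)/(6.39−3.78) ≈ 9.2545·Δt.
So d_Receiver 1 = 85.94, d_Receiver 2 = 267.67, d_Receiver 3 = 217.10 km.
Circle about each station: (x − 0.9)² + (y − 123.8)² = 85.94²; (x − 128.5)² + (y + 138.2)² = 267.67²; (x + 2.9)² + (y + 71.5)² = 217.10².
Subtracting the Receiver 1 equation from the Receiver 2 and Receiver 3 equations removes the quadratic terms:
255.2 x − 524.0 y = -43977.31
-7.6 x − 390.6 y = -49953.32
Solving the 2×2 system: x ≈ 86.8, y ≈ 126.2 km.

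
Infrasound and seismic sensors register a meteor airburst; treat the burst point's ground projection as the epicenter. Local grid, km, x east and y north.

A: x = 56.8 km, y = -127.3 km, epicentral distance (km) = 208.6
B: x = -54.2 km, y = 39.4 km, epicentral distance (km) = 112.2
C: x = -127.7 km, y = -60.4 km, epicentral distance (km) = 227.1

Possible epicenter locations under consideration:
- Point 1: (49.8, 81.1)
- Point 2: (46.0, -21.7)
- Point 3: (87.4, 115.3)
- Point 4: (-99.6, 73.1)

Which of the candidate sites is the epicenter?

Point 1

For each candidate, compare |candidate − station| to the reported distance:
Point 1: residuals A 0.1, B 0.2, C 0.1 → max 0.2 km
Point 2: residuals A 102.4, B 5.2, C 49.1 → max 102.4 km
Point 3: residuals A 35.9, B 48.5, C 50.6 → max 50.6 km
Point 4: residuals A 45.6, B 55.7, C 90.7 → max 90.7 km
Only Point 1 has all residuals ≈ 0.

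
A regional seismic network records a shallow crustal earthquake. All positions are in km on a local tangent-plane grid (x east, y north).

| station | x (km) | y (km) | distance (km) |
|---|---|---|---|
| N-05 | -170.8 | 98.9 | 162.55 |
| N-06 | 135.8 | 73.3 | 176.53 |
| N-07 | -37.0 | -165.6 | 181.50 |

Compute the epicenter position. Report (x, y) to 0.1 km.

x ≈ -31.1 km, y ≈ 15.8 km

Circle about each station: (x + 170.8)² + (y − 98.9)² = 162.55²; (x − 135.8)² + (y − 73.3)² = 176.53²; (x + 37.0)² + (y + 165.6)² = 181.50².
Subtracting pairs of circle equations eliminates x²+y² and gives linear equations (the radical axes):
613.2 x − 51.2 y = -19879.66
267.6 x − 529.0 y = -16681.24
Solving the 2×2 system: x ≈ -31.1, y ≈ 15.8 km.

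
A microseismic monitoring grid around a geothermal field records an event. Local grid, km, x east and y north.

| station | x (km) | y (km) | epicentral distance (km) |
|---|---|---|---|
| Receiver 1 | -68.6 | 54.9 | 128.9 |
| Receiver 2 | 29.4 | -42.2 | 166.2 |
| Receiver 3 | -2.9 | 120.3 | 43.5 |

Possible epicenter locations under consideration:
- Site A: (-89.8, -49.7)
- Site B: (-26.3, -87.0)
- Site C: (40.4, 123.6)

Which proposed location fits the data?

Site C

For each candidate, compare |candidate − station| to the reported distance:
Site A: residuals Receiver 1 22.2, Receiver 2 46.8, Receiver 3 147.4 → max 147.4 km
Site B: residuals Receiver 1 19.2, Receiver 2 94.7, Receiver 3 165.1 → max 165.1 km
Site C: residuals Receiver 1 0.1, Receiver 2 0.0, Receiver 3 0.1 → max 0.1 km
Only Site C has all residuals ≈ 0.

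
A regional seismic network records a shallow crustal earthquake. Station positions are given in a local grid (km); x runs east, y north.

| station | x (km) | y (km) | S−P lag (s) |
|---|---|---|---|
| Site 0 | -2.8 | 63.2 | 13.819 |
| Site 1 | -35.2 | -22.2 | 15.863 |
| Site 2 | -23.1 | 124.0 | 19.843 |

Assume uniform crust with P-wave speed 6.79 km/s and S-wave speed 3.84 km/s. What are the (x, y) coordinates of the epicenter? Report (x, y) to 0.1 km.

Distance from S−P lag: d = Δt · v_P v_S / (v_P − v_S) = Δt · (6.79·3.84)/(6.79−3.84) ≈ 8.8385·Δt.
So d_Site 0 = 122.14, d_Site 1 = 140.21, d_Site 2 = 175.38 km.
Circle about each station: (x + 2.8)² + (y − 63.2)² = 122.14²; (x + 35.2)² + (y + 22.2)² = 140.21²; (x + 23.1)² + (y − 124.0)² = 175.38².
Subtracting the Site 0 equation from the Site 1 and Site 2 equations removes the quadratic terms:
-64.8 x − 170.8 y = -7010.86
-40.6 x + 121.6 y = -3932.43
Solving the 2×2 system: x ≈ 102.9, y ≈ 2.0 km.

102.9 km east, 2.0 km north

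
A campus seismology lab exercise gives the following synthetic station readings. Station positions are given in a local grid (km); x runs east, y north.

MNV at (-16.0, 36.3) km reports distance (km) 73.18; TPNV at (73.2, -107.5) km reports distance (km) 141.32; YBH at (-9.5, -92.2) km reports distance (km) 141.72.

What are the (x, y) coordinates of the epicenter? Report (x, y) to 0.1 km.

Circle about each station: (x + 16.0)² + (y − 36.3)² = 73.18²; (x − 73.2)² + (y + 107.5)² = 141.32²; (x + 9.5)² + (y + 92.2)² = 141.72².
Subtracting pairs of circle equations eliminates x²+y² and gives linear equations (the radical axes):
178.4 x − 287.6 y = 724.77
13.0 x − 257.0 y = -7711.85
Solving the 2×2 system: x ≈ 57.1, y ≈ 32.9 km.

57.1 km east, 32.9 km north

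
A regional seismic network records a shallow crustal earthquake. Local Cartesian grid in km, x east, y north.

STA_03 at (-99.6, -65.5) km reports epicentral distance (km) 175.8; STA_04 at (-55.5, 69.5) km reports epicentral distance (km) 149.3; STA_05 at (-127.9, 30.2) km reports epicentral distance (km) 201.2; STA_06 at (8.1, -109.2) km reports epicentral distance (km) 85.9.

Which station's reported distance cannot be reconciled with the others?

Solve using three stations at a time. Using STA_03, STA_04, STA_05 (subtract circle equations pairwise → linear system) gives (x, y) ≈ (68.5, -13.8).
Distances from that point to each station vs reported:
  STA_03: calculated 175.8 vs reported 175.8 → residual 0.0 km
  STA_04: calculated 149.4 vs reported 149.3 → residual 0.1 km
  STA_05: calculated 201.2 vs reported 201.2 → residual 0.0 km
  STA_06: calculated 112.9 vs reported 85.9 → residual 27.0 km
STA_03, STA_04, STA_05 are mutually consistent (residuals ≈ 0); STA_06 is off by 27.0 km.

STA_06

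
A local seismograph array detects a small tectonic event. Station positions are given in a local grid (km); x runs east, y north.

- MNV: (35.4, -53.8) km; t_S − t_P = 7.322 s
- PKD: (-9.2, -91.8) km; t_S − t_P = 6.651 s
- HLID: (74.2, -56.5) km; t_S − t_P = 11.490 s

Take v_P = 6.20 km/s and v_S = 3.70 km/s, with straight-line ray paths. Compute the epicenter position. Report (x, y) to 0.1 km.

x ≈ -28.8 km, y ≈ -34.0 km

Distance from S−P lag: d = Δt · v_P v_S / (v_P − v_S) = Δt · (6.20·3.70)/(6.20−3.70) ≈ 9.1760·Δt.
So d_MNV = 67.19, d_PKD = 61.03, d_HLID = 105.43 km.
Circle about each station: (x − 35.4)² + (y + 53.8)² = 67.19²; (x + 9.2)² + (y + 91.8)² = 61.03²; (x − 74.2)² + (y + 56.5)² = 105.43².
Subtracting the MNV equation from the PKD and HLID equations removes the quadratic terms:
-89.2 x − 76.0 y = 5154.12
77.6 x − 5.4 y = -2050.70
Solving the 2×2 system: x ≈ -28.8, y ≈ -34.0 km.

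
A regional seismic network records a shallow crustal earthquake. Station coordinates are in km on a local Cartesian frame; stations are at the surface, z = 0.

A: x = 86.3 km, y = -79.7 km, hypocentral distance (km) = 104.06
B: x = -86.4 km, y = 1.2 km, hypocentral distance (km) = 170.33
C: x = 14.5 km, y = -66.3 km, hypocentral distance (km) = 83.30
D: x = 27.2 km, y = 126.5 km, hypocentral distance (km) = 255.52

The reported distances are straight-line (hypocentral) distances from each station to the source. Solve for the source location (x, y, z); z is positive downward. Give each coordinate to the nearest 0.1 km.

(14.4, -120.8, 63.0)

Each station gives a sphere (x−x_i)² + (y−y_i)² + z² = d_i² (stations at z=0).
Subtracting the A sphere from B and C: z² cancels, leaving linear equations in x and y:
-345.4 x + 161.8 y = -24517.21
-143.6 x + 26.8 y = -5304.25
Solving: x ≈ 14.392, y ≈ -120.805 km (keep extra digits for the depth step; rounded: 14.4, -120.8).
Then from the A sphere: z² = 104.06² − (x − 86.3)² − (y + 79.7)² with x = 14.392, y = -120.805, so z ≈ 62.993 ≈ 63.0 km.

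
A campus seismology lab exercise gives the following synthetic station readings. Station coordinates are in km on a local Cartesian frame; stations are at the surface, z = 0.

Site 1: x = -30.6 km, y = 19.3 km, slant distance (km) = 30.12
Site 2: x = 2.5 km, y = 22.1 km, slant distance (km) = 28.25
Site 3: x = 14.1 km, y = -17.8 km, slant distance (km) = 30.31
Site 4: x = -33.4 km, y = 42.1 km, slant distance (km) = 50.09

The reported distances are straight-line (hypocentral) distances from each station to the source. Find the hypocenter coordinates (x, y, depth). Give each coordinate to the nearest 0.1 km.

(-10.5, -1.8, 7.6)

Each station gives a sphere (x−x_i)² + (y−y_i)² + z² = d_i² (stations at z=0).
Subtracting the Site 1 sphere from Site 2 and Site 3: z² cancels, leaving linear equations in x and y:
66.2 x + 5.6 y = -705.04
89.4 x − 74.2 y = -804.68
Solving: x ≈ -10.498, y ≈ -1.803 km (keep extra digits for the depth step; rounded: -10.5, -1.8).
Then from the Site 1 sphere: z² = 30.12² − (x + 30.6)² − (y − 19.3)² with x = -10.498, y = -1.803, so z ≈ 7.602 ≈ 7.6 km.
Check against Site 4 (with the unrounded solution): distance 50.10 ≈ 50.09 km. ✓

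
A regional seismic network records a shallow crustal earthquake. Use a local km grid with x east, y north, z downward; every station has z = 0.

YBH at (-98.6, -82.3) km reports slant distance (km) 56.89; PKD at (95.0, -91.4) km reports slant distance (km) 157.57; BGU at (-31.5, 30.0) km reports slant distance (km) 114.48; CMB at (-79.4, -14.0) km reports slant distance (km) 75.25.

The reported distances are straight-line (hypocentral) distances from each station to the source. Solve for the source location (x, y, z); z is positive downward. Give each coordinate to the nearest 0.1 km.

x ≈ -57.0 km, y ≈ -74.9 km, depth ≈ 38.1 km

Each station gives a sphere (x−x_i)² + (y−y_i)² + z² = d_i² (stations at z=0).
Subtracting the YBH sphere from PKD and BGU: z² cancels, leaving linear equations in x and y:
387.2 x − 18.2 y = -20708.12
134.2 x + 224.6 y = -24472.20
Solving: x ≈ -57.002, y ≈ -74.900 km (keep extra digits for the depth step; rounded: -57.0, -74.9).
Then from the YBH sphere: z² = 56.89² − (x + 98.6)² − (y + 82.3)² with x = -57.002, y = -74.900, so z ≈ 38.096 ≈ 38.1 km.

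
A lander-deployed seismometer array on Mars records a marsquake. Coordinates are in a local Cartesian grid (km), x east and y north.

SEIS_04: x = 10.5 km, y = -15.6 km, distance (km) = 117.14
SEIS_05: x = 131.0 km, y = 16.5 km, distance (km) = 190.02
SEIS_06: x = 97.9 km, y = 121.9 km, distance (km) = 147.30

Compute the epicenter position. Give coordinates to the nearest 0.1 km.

Circle about each station: (x − 10.5)² + (y + 15.6)² = 117.14²; (x − 131.0)² + (y − 16.5)² = 190.02²; (x − 97.9)² + (y − 121.9)² = 147.30².
Subtracting pairs of circle equations eliminates x²+y² and gives linear equations (the radical axes):
241.0 x + 64.2 y = -5306.18
174.8 x + 275.0 y = 16114.90
Solving the 2×2 system: x ≈ -45.3, y ≈ 87.4 km.

x ≈ -45.3 km, y ≈ 87.4 km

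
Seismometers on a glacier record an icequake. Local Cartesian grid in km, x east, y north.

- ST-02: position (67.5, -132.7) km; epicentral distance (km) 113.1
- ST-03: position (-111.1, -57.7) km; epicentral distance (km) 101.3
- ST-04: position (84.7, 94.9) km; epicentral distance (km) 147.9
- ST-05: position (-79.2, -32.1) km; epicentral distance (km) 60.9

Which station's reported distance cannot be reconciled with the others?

Solve using three stations at a time. Using ST-03, ST-04, ST-05 (subtract circle equations pairwise → linear system) gives (x, y) ≈ (-24.5, -5.0).
Distances from that point to each station vs reported:
  ST-02: calculated 157.4 vs reported 113.1 → residual 44.3 km
  ST-03: calculated 101.4 vs reported 101.3 → residual 0.1 km
  ST-04: calculated 148.0 vs reported 147.9 → residual 0.1 km
  ST-05: calculated 61.1 vs reported 60.9 → residual 0.2 km
ST-03, ST-04, ST-05 are mutually consistent (residuals ≈ 0); ST-02 is off by 44.3 km.

ST-02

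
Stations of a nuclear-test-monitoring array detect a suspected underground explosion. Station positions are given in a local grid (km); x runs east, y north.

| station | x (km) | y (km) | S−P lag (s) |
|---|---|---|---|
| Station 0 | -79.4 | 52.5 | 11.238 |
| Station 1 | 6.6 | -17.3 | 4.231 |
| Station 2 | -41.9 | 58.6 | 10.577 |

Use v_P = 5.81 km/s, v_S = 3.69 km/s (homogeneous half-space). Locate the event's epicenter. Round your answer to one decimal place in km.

x ≈ -24.3 km, y ≈ -46.9 km

Distance from S−P lag: d = Δt · v_P v_S / (v_P − v_S) = Δt · (5.81·3.69)/(5.81−3.69) ≈ 10.1127·Δt.
So d_Station 0 = 113.65, d_Station 1 = 42.79, d_Station 2 = 106.96 km.
Circle about each station: (x + 79.4)² + (y − 52.5)² = 113.65²; (x − 6.6)² + (y + 17.3)² = 42.79²; (x + 41.9)² + (y − 58.6)² = 106.96².
Subtracting pairs of circle equations eliminates x²+y² and gives linear equations (the radical axes):
172.0 x − 139.6 y = 2367.58
75.0 x + 12.2 y = -2395.16
Solving the 2×2 system: x ≈ -24.3, y ≈ -46.9 km.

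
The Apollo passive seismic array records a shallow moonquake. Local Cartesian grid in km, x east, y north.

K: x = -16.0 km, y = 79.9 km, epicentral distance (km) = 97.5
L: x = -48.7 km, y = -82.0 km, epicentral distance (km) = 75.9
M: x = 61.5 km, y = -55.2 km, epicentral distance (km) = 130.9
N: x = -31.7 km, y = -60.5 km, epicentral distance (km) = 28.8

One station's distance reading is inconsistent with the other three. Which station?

N

Solve using three stations at a time. Using K, L, M (subtract circle equations pairwise → linear system) gives (x, y) ≈ (-60.2, -7.0).
Distances from that point to each station vs reported:
  K: calculated 97.5 vs reported 97.5 → residual 0.0 km
  L: calculated 75.9 vs reported 75.9 → residual 0.0 km
  M: calculated 130.9 vs reported 130.9 → residual 0.0 km
  N: calculated 60.6 vs reported 28.8 → residual 31.8 km
K, L, M are mutually consistent (residuals ≈ 0); N is off by 31.8 km.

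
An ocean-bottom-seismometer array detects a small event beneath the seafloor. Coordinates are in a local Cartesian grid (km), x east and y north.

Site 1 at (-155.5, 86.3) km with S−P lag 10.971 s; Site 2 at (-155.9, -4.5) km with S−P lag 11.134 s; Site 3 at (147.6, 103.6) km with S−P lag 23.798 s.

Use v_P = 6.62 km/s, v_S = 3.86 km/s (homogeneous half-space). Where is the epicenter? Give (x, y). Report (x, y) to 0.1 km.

x ≈ -64.0 km, y ≈ 42.2 km

Distance from S−P lag: d = Δt · v_P v_S / (v_P − v_S) = Δt · (6.62·3.86)/(6.62−3.86) ≈ 9.2584·Δt.
So d_Site 1 = 101.57, d_Site 2 = 103.08, d_Site 3 = 220.33 km.
Circle about each station: (x + 155.5)² + (y − 86.3)² = 101.57²; (x + 155.9)² + (y + 4.5)² = 103.08²; (x − 147.6)² + (y − 103.6)² = 220.33².
Subtracting the Site 1 equation from the Site 2 and Site 3 equations removes the quadratic terms:
-0.8 x − 181.6 y = -7611.90
606.2 x + 34.6 y = -37338.06
Solving the 2×2 system: x ≈ -64.0, y ≈ 42.2 km.
Check against Site 1 (with the unrounded x, y): √((x + 155.5)²+(y − 86.3)²) = 101.57 ≈ 101.57 km. ✓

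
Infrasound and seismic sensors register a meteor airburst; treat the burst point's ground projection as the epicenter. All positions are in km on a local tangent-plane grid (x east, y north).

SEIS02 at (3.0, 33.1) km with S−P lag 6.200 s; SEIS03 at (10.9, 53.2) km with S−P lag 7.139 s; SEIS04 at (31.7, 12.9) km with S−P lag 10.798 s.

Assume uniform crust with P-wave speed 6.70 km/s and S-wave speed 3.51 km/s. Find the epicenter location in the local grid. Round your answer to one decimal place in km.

-41.1 km east, 45.1 km north

Distance from S−P lag: d = Δt · v_P v_S / (v_P − v_S) = Δt · (6.70·3.51)/(6.70−3.51) ≈ 7.3721·Δt.
So d_SEIS02 = 45.71, d_SEIS03 = 52.63, d_SEIS04 = 79.60 km.
Circle about each station: (x − 3.0)² + (y − 33.1)² = 45.71²; (x − 10.9)² + (y − 53.2)² = 52.63²; (x − 31.7)² + (y − 12.9)² = 79.60².
Subtracting pairs of circle equations eliminates x²+y² and gives linear equations (the radical axes):
15.8 x + 40.2 y = 1163.93
57.4 x − 40.4 y = -4180.07
Solving the 2×2 system: x ≈ -41.1, y ≈ 45.1 km.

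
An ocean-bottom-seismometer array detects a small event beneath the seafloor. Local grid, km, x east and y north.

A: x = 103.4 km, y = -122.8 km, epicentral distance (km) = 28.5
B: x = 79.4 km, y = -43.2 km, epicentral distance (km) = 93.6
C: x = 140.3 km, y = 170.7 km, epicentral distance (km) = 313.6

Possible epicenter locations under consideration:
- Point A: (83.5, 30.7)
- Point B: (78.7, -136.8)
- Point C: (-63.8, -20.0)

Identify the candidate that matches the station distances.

Point B

For each candidate, compare |candidate − station| to the reported distance:
Point A: residuals A 126.3, B 19.6, C 162.5 → max 162.5 km
Point B: residuals A 0.1, B 0.0, C 0.0 → max 0.1 km
Point C: residuals A 167.8, B 51.5, C 34.3 → max 167.8 km
Only Point B has all residuals ≈ 0.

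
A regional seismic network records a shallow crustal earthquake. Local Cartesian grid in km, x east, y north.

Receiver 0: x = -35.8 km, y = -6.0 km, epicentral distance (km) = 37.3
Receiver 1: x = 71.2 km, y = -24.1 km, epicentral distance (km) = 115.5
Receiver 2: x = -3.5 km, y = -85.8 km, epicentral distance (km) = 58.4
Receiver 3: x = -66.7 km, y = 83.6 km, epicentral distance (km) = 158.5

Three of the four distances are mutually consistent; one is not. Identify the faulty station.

Solve using three stations at a time. Using Receiver 0, Receiver 1, Receiver 2 (subtract circle equations pairwise → linear system) gives (x, y) ≈ (-42.8, -42.6).
Distances from that point to each station vs reported:
  Receiver 0: calculated 37.3 vs reported 37.3 → residual 0.0 km
  Receiver 1: calculated 115.5 vs reported 115.5 → residual 0.0 km
  Receiver 2: calculated 58.4 vs reported 58.4 → residual 0.0 km
  Receiver 3: calculated 128.5 vs reported 158.5 → residual 30.0 km
Receiver 0, Receiver 1, Receiver 2 are mutually consistent (residuals ≈ 0); Receiver 3 is off by 30.0 km.

Receiver 3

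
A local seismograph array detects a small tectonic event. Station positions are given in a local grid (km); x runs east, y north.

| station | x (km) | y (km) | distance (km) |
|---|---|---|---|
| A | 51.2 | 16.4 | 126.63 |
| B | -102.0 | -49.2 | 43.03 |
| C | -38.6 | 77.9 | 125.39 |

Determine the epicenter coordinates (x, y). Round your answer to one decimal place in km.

Circle about each station: (x − 51.2)² + (y − 16.4)² = 126.63²; (x + 102.0)² + (y + 49.2)² = 43.03²; (x + 38.6)² + (y − 77.9)² = 125.39².
Subtracting pairs of circle equations eliminates x²+y² and gives linear equations (the radical axes):
-306.4 x − 131.2 y = 24117.82
-179.6 x + 123.0 y = 4980.47
Solving the 2×2 system: x ≈ -59.1, y ≈ -45.8 km.

(-59.1, -45.8)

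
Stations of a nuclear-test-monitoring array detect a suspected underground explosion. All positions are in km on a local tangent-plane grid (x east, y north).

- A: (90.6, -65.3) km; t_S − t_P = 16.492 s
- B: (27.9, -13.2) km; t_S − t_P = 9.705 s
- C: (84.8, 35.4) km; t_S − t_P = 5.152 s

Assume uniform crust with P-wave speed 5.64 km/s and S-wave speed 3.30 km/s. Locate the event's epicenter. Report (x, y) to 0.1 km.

52.1 km east, 60.1 km north

Distance from S−P lag: d = Δt · v_P v_S / (v_P − v_S) = Δt · (5.64·3.30)/(5.64−3.30) ≈ 7.9538·Δt.
So d_A = 131.17, d_B = 77.19, d_C = 40.98 km.
Circle about each station: (x − 90.6)² + (y + 65.3)² = 131.17²; (x − 27.9)² + (y + 13.2)² = 77.19²; (x − 84.8)² + (y − 35.4)² = 40.98².
Subtracting pairs of circle equations eliminates x²+y² and gives linear equations (the radical axes):
-125.4 x + 104.2 y = -272.53
-11.6 x + 201.4 y = 11497.96
Solving the 2×2 system: x ≈ 52.1, y ≈ 60.1 km.
Check against A (with the unrounded x, y): √((x − 90.6)²+(y + 65.3)²) = 131.17 ≈ 131.17 km. ✓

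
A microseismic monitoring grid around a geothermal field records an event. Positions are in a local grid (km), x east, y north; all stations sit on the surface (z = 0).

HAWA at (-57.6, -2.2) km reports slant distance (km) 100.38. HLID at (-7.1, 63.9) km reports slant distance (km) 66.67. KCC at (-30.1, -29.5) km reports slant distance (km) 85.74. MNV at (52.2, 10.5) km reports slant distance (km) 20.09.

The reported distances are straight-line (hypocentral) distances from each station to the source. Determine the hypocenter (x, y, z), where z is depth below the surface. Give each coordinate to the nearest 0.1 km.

(39.7, 18.4, 13.6)

Each station gives a sphere (x−x_i)² + (y−y_i)² + z² = d_i² (stations at z=0).
Subtracting the HAWA sphere from HLID and KCC: z² cancels, leaving linear equations in x and y:
101.0 x + 132.2 y = 6442.28
55.0 x − 54.6 y = 1178.46
Solving: x ≈ 39.696, y ≈ 18.404 km (keep extra digits for the depth step; rounded: 39.7, 18.4).
Then from the HAWA sphere: z² = 100.38² − (x + 57.6)² − (y + 2.2)² with x = 39.696, y = 18.404, so z ≈ 13.605 ≈ 13.6 km.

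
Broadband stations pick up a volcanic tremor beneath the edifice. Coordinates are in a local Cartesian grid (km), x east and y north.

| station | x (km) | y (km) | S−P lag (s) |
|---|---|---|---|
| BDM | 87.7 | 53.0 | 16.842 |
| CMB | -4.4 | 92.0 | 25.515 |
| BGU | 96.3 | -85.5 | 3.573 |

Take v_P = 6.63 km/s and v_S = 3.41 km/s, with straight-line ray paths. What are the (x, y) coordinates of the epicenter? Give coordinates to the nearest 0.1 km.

(81.7, -65.1)

Distance from S−P lag: d = Δt · v_P v_S / (v_P − v_S) = Δt · (6.63·3.41)/(6.63−3.41) ≈ 7.0212·Δt.
So d_BDM = 118.25, d_CMB = 179.15, d_BGU = 25.09 km.
Circle about each station: (x − 87.7)² + (y − 53.0)² = 118.25²; (x + 4.4)² + (y − 92.0)² = 179.15²; (x − 96.3)² + (y + 85.5)² = 25.09².
Subtracting pairs of circle equations eliminates x²+y² and gives linear equations (the radical axes):
-184.2 x + 78.0 y = -20128.59
17.2 x − 277.0 y = 19437.20
Solving the 2×2 system: x ≈ 81.7, y ≈ -65.1 km.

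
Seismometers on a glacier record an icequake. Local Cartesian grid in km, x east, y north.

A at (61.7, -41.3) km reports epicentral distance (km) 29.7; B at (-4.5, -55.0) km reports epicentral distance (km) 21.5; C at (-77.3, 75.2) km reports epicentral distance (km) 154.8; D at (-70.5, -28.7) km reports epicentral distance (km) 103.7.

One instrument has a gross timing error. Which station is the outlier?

B

Solve using three stations at a time. Using A, C, D (subtract circle equations pairwise → linear system) gives (x, y) ≈ (33.1, -33.3).
Distances from that point to each station vs reported:
  A: calculated 29.7 vs reported 29.7 → residual 0.0 km
  B: calculated 43.4 vs reported 21.5 → residual 21.9 km
  C: calculated 154.8 vs reported 154.8 → residual 0.0 km
  D: calculated 103.7 vs reported 103.7 → residual 0.0 km
A, C, D are mutually consistent (residuals ≈ 0); B is off by 21.9 km.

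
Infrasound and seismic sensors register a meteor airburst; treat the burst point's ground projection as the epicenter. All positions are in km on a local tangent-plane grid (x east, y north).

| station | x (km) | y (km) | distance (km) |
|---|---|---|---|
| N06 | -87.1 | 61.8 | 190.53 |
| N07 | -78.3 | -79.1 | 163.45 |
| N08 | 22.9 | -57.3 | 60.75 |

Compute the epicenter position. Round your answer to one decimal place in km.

Circle about each station: (x + 87.1)² + (y − 61.8)² = 190.53²; (x + 78.3)² + (y + 79.1)² = 163.45²; (x − 22.9)² + (y + 57.3)² = 60.75².
Subtracting the N06 equation from the N07 and N08 equations removes the quadratic terms:
17.6 x − 281.8 y = 10567.83
220.0 x − 238.2 y = 25013.17
Solving the 2×2 system: x ≈ 78.4, y ≈ -32.6 km.
Check against N06 (with the unrounded x, y): √((x + 87.1)²+(y − 61.8)²) = 190.53 ≈ 190.53 km. ✓

(78.4, -32.6)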